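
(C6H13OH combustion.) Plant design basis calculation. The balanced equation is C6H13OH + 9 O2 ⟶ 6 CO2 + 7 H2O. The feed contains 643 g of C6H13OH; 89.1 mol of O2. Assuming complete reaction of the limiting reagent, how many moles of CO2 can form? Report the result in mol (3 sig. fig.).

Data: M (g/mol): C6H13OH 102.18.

n(C6H13OH) = 643.0 / 102.18 = 6.293 mol
n(O2) = 89.10 mol
n/ν for C6H13OH = 6.293/1 = 6.293
n/ν for O2 = 89.10/9 = 9.900
Smallest n/ν is C6H13OH → limiting reagent.
n(CO2) = (6/1) × 6.293 = 37.76 mol

37.8 mol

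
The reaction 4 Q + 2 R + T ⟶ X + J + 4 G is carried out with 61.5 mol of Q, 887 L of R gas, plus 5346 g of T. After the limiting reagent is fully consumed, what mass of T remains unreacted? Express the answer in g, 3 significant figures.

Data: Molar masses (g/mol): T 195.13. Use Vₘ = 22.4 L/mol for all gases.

n(Q) = 61.50 mol
n(R) = 887.0 / 22.4 = 39.60 mol
n(T) = 5346 / 195.13 = 27.40 mol
n/ν for Q = 61.50/4 = 15.38
n/ν for R = 39.60/2 = 19.80
n/ν for T = 27.40/1 = 27.40
Smallest n/ν is Q → limiting reagent.
T consumed = (1/4) × 61.50 = 15.38 mol
T remaining = 27.40 − 15.38 = 12.02 mol
mass = 12.02 × 195.13 = 2345 g

2350 g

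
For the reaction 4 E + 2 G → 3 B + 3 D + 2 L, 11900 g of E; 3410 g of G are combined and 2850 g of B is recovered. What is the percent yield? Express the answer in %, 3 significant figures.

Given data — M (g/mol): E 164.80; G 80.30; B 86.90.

n(E) = 11900 / 164.80 = 72.21 mol
n(G) = 3410 / 80.30 = 42.47 mol
n/ν → E: 18.05, G: 21.24; E is limiting.
theoretical n(B) = (3/4) × 72.21 = 54.16 mol → 4707 g
% yield = 2850 / 4707 × 100 = 60.55 %

60.6 %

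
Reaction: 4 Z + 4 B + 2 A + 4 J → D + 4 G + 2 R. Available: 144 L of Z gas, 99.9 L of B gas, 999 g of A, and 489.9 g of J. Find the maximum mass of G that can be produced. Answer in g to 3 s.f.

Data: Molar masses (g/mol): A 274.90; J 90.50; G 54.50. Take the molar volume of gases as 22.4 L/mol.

243 g

n(Z) = 144.0 / 22.4 = 6.429 mol
n(B) = 99.90 / 22.4 = 4.460 mol
n(A) = 999.0 / 274.90 = 3.634 mol
n(J) = 489.9 / 90.50 = 5.413 mol
n/ν for Z = 6.429/4 = 1.607
n/ν for B = 4.460/4 = 1.115
n/ν for A = 3.634/2 = 1.817
n/ν for J = 5.413/4 = 1.353
Smallest n/ν is B → limiting reagent.
n(G) = (4/4) × 4.460 = 4.460 mol
mass = 4.460 × 54.50 = 243.1 g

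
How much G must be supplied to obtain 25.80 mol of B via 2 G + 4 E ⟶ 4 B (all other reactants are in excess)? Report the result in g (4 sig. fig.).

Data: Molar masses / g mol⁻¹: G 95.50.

1232 g

n(B) = 25.80 mol
n(G) = (2/4) × 25.80 = 12.90 mol
mass = 12.90 × 95.50 = 1232 g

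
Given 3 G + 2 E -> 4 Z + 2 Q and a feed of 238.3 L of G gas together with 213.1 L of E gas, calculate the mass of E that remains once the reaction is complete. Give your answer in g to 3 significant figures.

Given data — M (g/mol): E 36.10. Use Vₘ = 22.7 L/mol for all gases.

n(G) = 238.3 / 22.7 = 10.50 mol
n(E) = 213.1 / 22.7 = 9.388 mol
n/ν for G = 10.50/3 = 3.500
n/ν for E = 9.388/2 = 4.694
Smallest n/ν is G → limiting reagent.
E consumed = (2/3) × 10.50 = 7.000 mol
E remaining = 9.388 − 7.000 = 2.388 mol
mass = 2.388 × 36.10 = 86.21 g

86.2 g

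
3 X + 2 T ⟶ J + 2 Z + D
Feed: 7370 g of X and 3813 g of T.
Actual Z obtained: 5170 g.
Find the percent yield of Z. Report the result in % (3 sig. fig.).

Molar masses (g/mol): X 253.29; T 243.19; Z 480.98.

68.6 %

n(X) = 7370 / 253.29 = 29.10 mol
n(T) = 3813 / 243.19 = 15.68 mol
n/ν for X = 29.10/3 = 9.700
n/ν for T = 15.68/2 = 7.840
Smallest n/ν is T → limiting reagent.
theoretical n(Z) = (2/2) × 15.68 = 15.68 mol → 7542 g
% yield = 5170 / 7542 × 100 = 68.55 %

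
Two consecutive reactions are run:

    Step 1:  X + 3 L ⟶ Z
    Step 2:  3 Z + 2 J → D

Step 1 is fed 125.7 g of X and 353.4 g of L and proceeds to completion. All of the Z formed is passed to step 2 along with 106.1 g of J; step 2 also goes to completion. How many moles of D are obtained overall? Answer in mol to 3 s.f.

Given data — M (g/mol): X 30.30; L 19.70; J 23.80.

1.38 mol

Step 1:
n(X) = 125.7 / 30.30 = 4.149 mol
n(L) = 353.4 / 19.70 = 17.94 mol
n/ν for X = 4.149/1 = 4.149
n/ν for L = 17.94/3 = 5.980
Smallest n/ν is X → limiting reagent.
n(Z) produced = (1/1) × 4.149 = 4.149 mol
Step 2:
n(Z) available = 4.149 mol
n(J) = 106.1 / 23.80 = 4.458 mol
n/ν for Z = 4.149/3 = 1.383
n/ν for J = 4.458/2 = 2.229
Smallest n/ν is Z → limiting reagent.
n(D) = (1/3) × 4.149 = 1.383 mol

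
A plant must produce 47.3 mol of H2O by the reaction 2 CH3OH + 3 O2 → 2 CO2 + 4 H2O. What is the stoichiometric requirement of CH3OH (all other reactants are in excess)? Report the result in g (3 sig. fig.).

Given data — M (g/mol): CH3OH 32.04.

758 g

n(H2O) = 47.30 mol
n(CH3OH) = (2/4) × 47.30 = 23.65 mol
mass = 23.65 × 32.04 = 757.7 g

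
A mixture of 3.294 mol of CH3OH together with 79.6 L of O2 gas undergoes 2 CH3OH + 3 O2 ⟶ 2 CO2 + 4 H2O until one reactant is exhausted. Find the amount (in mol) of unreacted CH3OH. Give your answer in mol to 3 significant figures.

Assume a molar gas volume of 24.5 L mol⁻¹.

1.13 mol

n(CH3OH) = 3.294 mol
n(O2) = 79.60 / 24.5 = 3.249 mol
n/ν → CH3OH: 1.647, O2: 1.083; O2 is limiting.
CH3OH consumed = (2/3) × 3.249 = 2.166 mol
CH3OH remaining = 3.294 − 2.166 = 1.128 mol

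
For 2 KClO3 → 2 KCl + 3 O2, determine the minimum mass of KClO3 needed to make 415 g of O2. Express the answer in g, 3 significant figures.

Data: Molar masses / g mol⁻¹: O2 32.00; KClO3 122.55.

n(O2) = 415 / 32.00 = 12.97 mol
n(KClO3) = (2/3) × 12.97 = 8.647 mol
mass = 8.647 × 122.55 = 1060 g

1060 g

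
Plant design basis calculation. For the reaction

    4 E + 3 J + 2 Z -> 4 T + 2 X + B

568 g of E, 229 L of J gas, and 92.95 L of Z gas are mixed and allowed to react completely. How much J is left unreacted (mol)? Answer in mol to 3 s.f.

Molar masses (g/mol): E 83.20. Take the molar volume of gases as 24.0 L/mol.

4.42 mol

n(E) = 568.0 / 83.20 = 6.827 mol
n(J) = 229.0 / 24.0 = 9.542 mol
n(Z) = 92.95 / 24.0 = 3.873 mol
n/ν → E: 1.707, J: 3.181, Z: 1.937; E is limiting.
J consumed = (3/4) × 6.827 = 5.120 mol
J remaining = 9.542 − 5.120 = 4.422 mol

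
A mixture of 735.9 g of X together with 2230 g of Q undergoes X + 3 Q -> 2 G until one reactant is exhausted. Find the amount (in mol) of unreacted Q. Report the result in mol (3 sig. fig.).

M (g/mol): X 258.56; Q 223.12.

1.46 mol

n(X) = 735.9 / 258.56 = 2.846 mol
n(Q) = 2230 / 223.12 = 9.995 mol
n/ν for X = 2.846/1 = 2.846
n/ν for Q = 9.995/3 = 3.332
Smallest n/ν is X → limiting reagent.
Q consumed = (3/1) × 2.846 = 8.538 mol
Q remaining = 9.995 − 8.538 = 1.457 mol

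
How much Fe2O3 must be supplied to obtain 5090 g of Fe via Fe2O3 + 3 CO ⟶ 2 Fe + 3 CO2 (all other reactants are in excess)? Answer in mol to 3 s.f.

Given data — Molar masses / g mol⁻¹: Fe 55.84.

n(Fe) = 5090 / 55.84 = 91.15 mol
n(Fe2O3) = (1/2) × 91.15 = 45.58 mol

45.6 mol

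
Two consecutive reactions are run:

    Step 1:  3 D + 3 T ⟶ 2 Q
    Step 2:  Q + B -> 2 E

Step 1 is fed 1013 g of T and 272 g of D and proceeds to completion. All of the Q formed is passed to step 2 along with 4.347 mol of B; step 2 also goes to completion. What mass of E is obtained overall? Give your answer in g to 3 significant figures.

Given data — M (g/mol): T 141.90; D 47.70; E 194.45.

Step 1:
n(T) = 1013 / 141.90 = 7.139 mol
n(D) = 272.0 / 47.70 = 5.702 mol
n/ν for T = 7.139/3 = 2.380
n/ν for D = 5.702/3 = 1.901
Smallest n/ν is D → limiting reagent.
n(Q) produced = (2/3) × 5.702 = 3.801 mol
Step 2:
n(Q) available = 3.801 mol
n(B) = 4.347 mol
n/ν for Q = 3.801/1 = 3.801
n/ν for B = 4.347/1 = 4.347
Smallest n/ν is Q → limiting reagent.
n(E) = (2/1) × 3.801 = 7.602 mol
mass = 7.602 × 194.45 = 1478 g

1480 g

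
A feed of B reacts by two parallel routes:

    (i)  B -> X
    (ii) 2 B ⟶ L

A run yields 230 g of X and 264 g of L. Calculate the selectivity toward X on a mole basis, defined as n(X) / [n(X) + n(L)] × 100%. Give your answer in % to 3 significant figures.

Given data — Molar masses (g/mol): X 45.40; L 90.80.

n(X) = 230 / 45.40 = 5.066 mol
n(L) = 264 / 90.80 = 2.907 mol
selectivity = 5.066/(5.066+2.907) × 100 = 63.54 %

63.5 %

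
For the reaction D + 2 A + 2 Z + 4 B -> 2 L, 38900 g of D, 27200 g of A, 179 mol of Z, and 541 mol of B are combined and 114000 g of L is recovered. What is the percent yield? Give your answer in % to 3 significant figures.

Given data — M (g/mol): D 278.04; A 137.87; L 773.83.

n(D) = 38900 / 278.04 = 139.9 mol
n(A) = 27200 / 137.87 = 197.3 mol
n(Z) = 179.0 mol
n(B) = 541.0 mol
n/ν for D = 139.9/1 = 139.9
n/ν for A = 197.3/2 = 98.65
n/ν for Z = 179.0/2 = 89.50
n/ν for B = 541.0/4 = 135.3
Smallest n/ν is Z → limiting reagent.
theoretical n(L) = (2/2) × 179.0 = 179.0 mol → 138500 g
% yield = 114000 / 138500 × 100 = 82.31 %

82.3 %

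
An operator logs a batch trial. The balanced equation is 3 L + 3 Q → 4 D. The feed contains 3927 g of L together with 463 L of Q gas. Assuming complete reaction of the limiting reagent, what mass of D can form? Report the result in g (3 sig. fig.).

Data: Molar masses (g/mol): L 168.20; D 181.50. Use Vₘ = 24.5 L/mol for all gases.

4570 g

n(L) = 3927 / 168.20 = 23.35 mol
n(Q) = 463.0 / 24.5 = 18.90 mol
n/ν → L: 7.783, Q: 6.300; Q is limiting.
n(D) = (4/3) × 18.90 = 25.20 mol
mass = 25.20 × 181.50 = 4574 g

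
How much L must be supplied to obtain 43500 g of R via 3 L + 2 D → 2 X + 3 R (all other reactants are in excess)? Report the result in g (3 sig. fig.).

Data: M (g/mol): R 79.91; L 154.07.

n(R) = 43500 / 79.91 = 544.4 mol
n(L) = (3/3) × 544.4 = 544.4 mol
mass = 544.4 × 154.07 = 83880 g

83900 g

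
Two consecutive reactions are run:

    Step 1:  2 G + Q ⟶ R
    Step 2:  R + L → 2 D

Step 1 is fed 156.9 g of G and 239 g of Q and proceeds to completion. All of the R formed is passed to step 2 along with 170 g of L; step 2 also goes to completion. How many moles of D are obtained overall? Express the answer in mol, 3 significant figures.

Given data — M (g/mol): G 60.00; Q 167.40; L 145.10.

2.34 mol

Step 1:
n(G) = 156.9 / 60.00 = 2.615 mol
n(Q) = 239.0 / 167.40 = 1.428 mol
n/ν for G = 2.615/2 = 1.308
n/ν for Q = 1.428/1 = 1.428
Smallest n/ν is G → limiting reagent.
n(R) produced = (1/2) × 2.615 = 1.308 mol
Step 2:
n(R) available = 1.308 mol
n(L) = 170.0 / 145.10 = 1.172 mol
n/ν for R = 1.308/1 = 1.308
n/ν for L = 1.172/1 = 1.172
Smallest n/ν is L → limiting reagent.
n(D) = (2/1) × 1.172 = 2.344 mol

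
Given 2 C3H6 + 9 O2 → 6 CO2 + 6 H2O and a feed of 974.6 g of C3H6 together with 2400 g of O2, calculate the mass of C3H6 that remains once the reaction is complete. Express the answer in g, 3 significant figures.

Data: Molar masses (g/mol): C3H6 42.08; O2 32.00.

n(C3H6) = 974.6 / 42.08 = 23.16 mol
n(O2) = 2400 / 32.00 = 75.00 mol
n/ν for C3H6 = 23.16/2 = 11.58
n/ν for O2 = 75.00/9 = 8.333
Smallest n/ν is O2 → limiting reagent.
C3H6 consumed = (2/9) × 75.00 = 16.67 mol
C3H6 remaining = 23.16 − 16.67 = 6.490 mol
mass = 6.490 × 42.08 = 273.1 g

273 g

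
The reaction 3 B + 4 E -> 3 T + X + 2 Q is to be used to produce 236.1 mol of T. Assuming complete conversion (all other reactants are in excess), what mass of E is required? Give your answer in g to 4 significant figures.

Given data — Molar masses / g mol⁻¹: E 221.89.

69850 g

n(T) = 236.1 mol
n(E) = (4/3) × 236.1 = 314.8 mol
mass = 314.8 × 221.89 = 69850 g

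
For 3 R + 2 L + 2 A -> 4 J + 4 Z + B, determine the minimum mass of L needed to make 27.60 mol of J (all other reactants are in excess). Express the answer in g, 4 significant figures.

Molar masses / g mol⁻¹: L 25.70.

354.7 g

n(J) = 27.60 mol
n(L) = (2/4) × 27.60 = 13.80 mol
mass = 13.80 × 25.70 = 354.7 g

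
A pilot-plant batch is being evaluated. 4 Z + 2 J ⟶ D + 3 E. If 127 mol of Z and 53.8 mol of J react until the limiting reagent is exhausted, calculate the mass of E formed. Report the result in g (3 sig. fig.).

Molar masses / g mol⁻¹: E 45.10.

n(Z) = 127.0 mol
n(J) = 53.80 mol
n/ν for Z = 127.0/4 = 31.75
n/ν for J = 53.80/2 = 26.90
Smallest n/ν is J → limiting reagent.
n(E) = (3/2) × 53.80 = 80.70 mol
mass = 80.70 × 45.10 = 3640 g

3640 g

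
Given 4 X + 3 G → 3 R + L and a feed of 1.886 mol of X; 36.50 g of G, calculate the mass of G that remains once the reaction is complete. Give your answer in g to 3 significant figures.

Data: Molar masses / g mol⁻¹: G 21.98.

n(X) = 1.886 mol
n(G) = 36.50 / 21.98 = 1.661 mol
n/ν for X = 1.886/4 = 0.4715
n/ν for G = 1.661/3 = 0.5537
Smallest n/ν is X → limiting reagent.
G consumed = (3/4) × 1.886 = 1.415 mol
G remaining = 1.661 − 1.415 = 0.2460 mol
mass = 0.2460 × 21.98 = 5.407 g

5.41 g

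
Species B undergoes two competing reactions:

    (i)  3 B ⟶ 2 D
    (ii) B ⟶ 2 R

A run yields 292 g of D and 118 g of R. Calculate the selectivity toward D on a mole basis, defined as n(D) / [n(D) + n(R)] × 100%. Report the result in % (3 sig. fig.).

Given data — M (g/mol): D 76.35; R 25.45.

n(D) = 292 / 76.35 = 3.824 mol
n(R) = 118 / 25.45 = 4.637 mol
selectivity = 3.824/(3.824+4.637) × 100 = 45.20 %

45.2 %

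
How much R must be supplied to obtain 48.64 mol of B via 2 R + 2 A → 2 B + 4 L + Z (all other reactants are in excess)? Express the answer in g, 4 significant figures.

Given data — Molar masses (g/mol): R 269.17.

13090 g

n(B) = 48.64 mol
n(R) = (2/2) × 48.64 = 48.64 mol
mass = 48.64 × 269.17 = 13090 g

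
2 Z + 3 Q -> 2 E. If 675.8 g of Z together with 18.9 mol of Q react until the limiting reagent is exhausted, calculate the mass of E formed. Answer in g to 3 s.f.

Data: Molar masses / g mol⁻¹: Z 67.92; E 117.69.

1170 g

n(Z) = 675.8 / 67.92 = 9.950 mol
n(Q) = 18.90 mol
n/ν for Z = 9.950/2 = 4.975
n/ν for Q = 18.90/3 = 6.300
Smallest n/ν is Z → limiting reagent.
n(E) = (2/2) × 9.950 = 9.950 mol
mass = 9.950 × 117.69 = 1171 g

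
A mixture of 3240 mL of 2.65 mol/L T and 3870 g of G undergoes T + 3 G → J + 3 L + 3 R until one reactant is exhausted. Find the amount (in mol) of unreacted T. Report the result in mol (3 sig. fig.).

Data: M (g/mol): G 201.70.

2.19 mol

n(T) = 2.65 × 3240/1000 = 8.586 mol
n(G) = 3870 / 201.70 = 19.19 mol
n/ν → T: 8.586, G: 6.397; G is limiting.
T consumed = (1/3) × 19.19 = 6.397 mol
T remaining = 8.586 − 6.397 = 2.189 mol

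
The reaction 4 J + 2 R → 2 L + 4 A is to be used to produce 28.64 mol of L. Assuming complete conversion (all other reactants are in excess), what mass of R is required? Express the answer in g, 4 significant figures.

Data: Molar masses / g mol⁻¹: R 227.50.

6516 g

n(L) = 28.64 mol
n(R) = (2/2) × 28.64 = 28.64 mol
mass = 28.64 × 227.50 = 6516 g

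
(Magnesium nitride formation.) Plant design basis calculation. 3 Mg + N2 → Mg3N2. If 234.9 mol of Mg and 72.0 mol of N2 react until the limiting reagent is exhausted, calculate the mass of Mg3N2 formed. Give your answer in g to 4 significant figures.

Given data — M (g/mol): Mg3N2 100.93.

n(Mg) = 234.9 mol
n(N2) = 72.00 mol
n/ν → Mg: 78.30, N2: 72.00; N2 is limiting.
n(Mg3N2) = (1/1) × 72.00 = 72.00 mol
mass = 72.00 × 100.93 = 7267 g

7267 g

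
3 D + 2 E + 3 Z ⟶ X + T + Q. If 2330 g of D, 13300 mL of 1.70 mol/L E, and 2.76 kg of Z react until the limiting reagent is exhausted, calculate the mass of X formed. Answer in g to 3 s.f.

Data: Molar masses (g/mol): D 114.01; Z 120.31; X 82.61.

563 g

n(D) = 2330 / 114.01 = 20.44 mol
n(E) = 1.70 × 13300/1000 = 22.61 mol
n(Z) = 2.760×1000 / 120.31 = 22.94 mol
n/ν → D: 6.813, E: 11.31, Z: 7.647; D is limiting.
n(X) = (1/3) × 20.44 = 6.813 mol
mass = 6.813 × 82.61 = 562.8 g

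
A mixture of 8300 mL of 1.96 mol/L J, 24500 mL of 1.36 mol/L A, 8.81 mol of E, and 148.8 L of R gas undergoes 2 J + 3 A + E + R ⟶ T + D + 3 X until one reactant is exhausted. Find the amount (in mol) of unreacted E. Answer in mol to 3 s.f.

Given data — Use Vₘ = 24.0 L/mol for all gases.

2.61 mol

n(J) = 1.96 × 8300/1000 = 16.27 mol
n(A) = 1.36 × 24500/1000 = 33.32 mol
n(E) = 8.810 mol
n(R) = 148.8 / 24.0 = 6.200 mol
n/ν → J: 8.135, A: 11.11, E: 8.810, R: 6.200; R is limiting.
E consumed = (1/1) × 6.200 = 6.200 mol
E remaining = 8.810 − 6.200 = 2.610 mol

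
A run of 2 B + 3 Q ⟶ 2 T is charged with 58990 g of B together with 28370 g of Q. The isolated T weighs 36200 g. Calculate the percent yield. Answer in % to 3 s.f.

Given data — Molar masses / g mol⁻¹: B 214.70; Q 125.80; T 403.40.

n(B) = 58990 / 214.70 = 274.8 mol
n(Q) = 28370 / 125.80 = 225.5 mol
n/ν for B = 274.8/2 = 137.4
n/ν for Q = 225.5/3 = 75.17
Smallest n/ν is Q → limiting reagent.
theoretical n(T) = (2/3) × 225.5 = 150.3 mol → 60630 g
% yield = 36200 / 60630 × 100 = 59.71 %

59.7 %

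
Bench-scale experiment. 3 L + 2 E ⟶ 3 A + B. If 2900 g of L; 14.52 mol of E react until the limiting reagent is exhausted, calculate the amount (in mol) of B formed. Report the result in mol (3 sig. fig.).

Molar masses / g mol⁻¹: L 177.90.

n(L) = 2900 / 177.90 = 16.30 mol
n(E) = 14.52 mol
n/ν for L = 16.30/3 = 5.433
n/ν for E = 14.52/2 = 7.260
Smallest n/ν is L → limiting reagent.
n(B) = (1/3) × 16.30 = 5.433 mol

5.43 mol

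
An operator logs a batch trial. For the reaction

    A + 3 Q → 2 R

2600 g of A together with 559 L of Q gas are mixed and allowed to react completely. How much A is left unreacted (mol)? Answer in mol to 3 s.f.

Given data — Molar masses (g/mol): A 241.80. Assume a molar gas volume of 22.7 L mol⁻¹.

n(A) = 2600 / 241.80 = 10.75 mol
n(Q) = 559.0 / 22.7 = 24.63 mol
n/ν → A: 10.75, Q: 8.210; Q is limiting.
A consumed = (1/3) × 24.63 = 8.210 mol
A remaining = 10.75 − 8.210 = 2.540 mol

2.54 mol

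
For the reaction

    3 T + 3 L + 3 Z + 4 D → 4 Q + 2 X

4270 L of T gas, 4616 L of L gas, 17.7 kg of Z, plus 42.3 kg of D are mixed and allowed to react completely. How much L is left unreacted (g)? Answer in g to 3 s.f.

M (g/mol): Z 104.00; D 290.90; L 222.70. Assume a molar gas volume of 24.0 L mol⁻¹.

n(T) = 4270 / 24.0 = 177.9 mol
n(L) = 4616 / 24.0 = 192.3 mol
n(Z) = 17.70×1000 / 104.00 = 170.2 mol
n(D) = 42.30×1000 / 290.90 = 145.4 mol
n/ν for T = 177.9/3 = 59.30
n/ν for L = 192.3/3 = 64.10
n/ν for Z = 170.2/3 = 56.73
n/ν for D = 145.4/4 = 36.35
Smallest n/ν is D → limiting reagent.
L consumed = (3/4) × 145.4 = 109.1 mol
L remaining = 192.3 − 109.1 = 83.20 mol
mass = 83.20 × 222.70 = 18530 g

18500 g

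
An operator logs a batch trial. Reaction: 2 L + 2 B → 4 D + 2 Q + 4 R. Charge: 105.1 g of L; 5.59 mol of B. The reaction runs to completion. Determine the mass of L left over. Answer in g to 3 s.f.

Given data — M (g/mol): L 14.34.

n(L) = 105.1 / 14.34 = 7.329 mol
n(B) = 5.590 mol
n/ν for L = 7.329/2 = 3.665
n/ν for B = 5.590/2 = 2.795
Smallest n/ν is B → limiting reagent.
L consumed = (2/2) × 5.590 = 5.590 mol
L remaining = 7.329 − 5.590 = 1.739 mol
mass = 1.739 × 14.34 = 24.94 g

24.9 g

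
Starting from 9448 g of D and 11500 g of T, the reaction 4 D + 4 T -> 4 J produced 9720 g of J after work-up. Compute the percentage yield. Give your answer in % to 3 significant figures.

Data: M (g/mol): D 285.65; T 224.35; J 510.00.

n(D) = 9448 / 285.65 = 33.08 mol
n(T) = 11500 / 224.35 = 51.26 mol
n/ν → D: 8.270, T: 12.82; D is limiting.
theoretical n(J) = (4/4) × 33.08 = 33.08 mol → 16870 g
% yield = 9720 / 16870 × 100 = 57.62 %

57.6 %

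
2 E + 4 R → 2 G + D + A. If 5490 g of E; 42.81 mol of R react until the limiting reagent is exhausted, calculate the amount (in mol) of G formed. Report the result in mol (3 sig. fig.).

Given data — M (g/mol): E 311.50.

17.6 mol

n(E) = 5490 / 311.50 = 17.62 mol
n(R) = 42.81 mol
n/ν for E = 17.62/2 = 8.810
n/ν for R = 42.81/4 = 10.70
Smallest n/ν is E → limiting reagent.
n(G) = (2/2) × 17.62 = 17.62 mol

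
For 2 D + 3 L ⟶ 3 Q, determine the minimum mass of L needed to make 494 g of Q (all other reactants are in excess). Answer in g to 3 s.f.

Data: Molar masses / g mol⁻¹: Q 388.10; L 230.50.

293 g

n(Q) = 494 / 388.10 = 1.273 mol
n(L) = (3/3) × 1.273 = 1.273 mol
mass = 1.273 × 230.50 = 293.4 g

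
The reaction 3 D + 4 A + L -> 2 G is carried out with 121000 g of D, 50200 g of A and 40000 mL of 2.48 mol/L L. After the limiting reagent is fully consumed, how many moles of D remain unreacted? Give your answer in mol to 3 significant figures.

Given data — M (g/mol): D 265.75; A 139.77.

186 mol

n(D) = 121000 / 265.75 = 455.3 mol
n(A) = 50200 / 139.77 = 359.2 mol
n(L) = 2.48 × 40000/1000 = 99.20 mol
n/ν for D = 455.3/3 = 151.8
n/ν for A = 359.2/4 = 89.80
n/ν for L = 99.20/1 = 99.20
Smallest n/ν is A → limiting reagent.
D consumed = (3/4) × 359.2 = 269.4 mol
D remaining = 455.3 − 269.4 = 185.9 mol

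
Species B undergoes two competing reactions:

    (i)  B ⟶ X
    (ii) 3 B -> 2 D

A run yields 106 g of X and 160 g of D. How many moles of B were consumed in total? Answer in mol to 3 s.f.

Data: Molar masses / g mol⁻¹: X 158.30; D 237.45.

1.68 mol

n(X) = 106 / 158.30 = 0.6696 mol
n(D) = 160 / 237.45 = 0.6738 mol
n(B) via (i) = (1/1)×0.6696 = 0.6696 mol
n(B) via (ii) = (3/2)×0.6738 = 1.011 mol
total n(B) = 0.6696 + 1.011 = 1.681 mol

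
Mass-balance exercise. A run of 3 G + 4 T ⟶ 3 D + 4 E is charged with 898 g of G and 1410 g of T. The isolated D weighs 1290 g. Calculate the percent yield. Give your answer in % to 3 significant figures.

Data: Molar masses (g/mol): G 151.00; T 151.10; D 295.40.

n(G) = 898.0 / 151.00 = 5.947 mol
n(T) = 1410 / 151.10 = 9.332 mol
n/ν → G: 1.982, T: 2.333; G is limiting.
theoretical n(D) = (3/3) × 5.947 = 5.947 mol → 1757 g
% yield = 1290 / 1757 × 100 = 73.42 %

73.4 %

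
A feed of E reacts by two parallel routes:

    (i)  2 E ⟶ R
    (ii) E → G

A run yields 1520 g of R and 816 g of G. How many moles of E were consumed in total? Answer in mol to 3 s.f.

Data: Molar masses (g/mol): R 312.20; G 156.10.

n(R) = 1520 / 312.20 = 4.869 mol
n(G) = 816 / 156.10 = 5.227 mol
n(E) via (i) = (2/1)×4.869 = 9.738 mol
n(E) via (ii) = (1/1)×5.227 = 5.227 mol
total n(E) = 9.738 + 5.227 = 14.97 mol

15.0 mol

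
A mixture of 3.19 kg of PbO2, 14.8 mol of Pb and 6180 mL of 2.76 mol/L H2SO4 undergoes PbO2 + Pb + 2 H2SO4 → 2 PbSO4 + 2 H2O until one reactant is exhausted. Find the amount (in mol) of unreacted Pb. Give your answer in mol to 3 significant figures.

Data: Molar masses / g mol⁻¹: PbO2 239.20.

n(PbO2) = 3.190×1000 / 239.20 = 13.34 mol
n(Pb) = 14.80 mol
n(H2SO4) = 2.76 × 6180/1000 = 17.06 mol
n/ν for PbO2 = 13.34/1 = 13.34
n/ν for Pb = 14.80/1 = 14.80
n/ν for H2SO4 = 17.06/2 = 8.530
Smallest n/ν is H2SO4 → limiting reagent.
Pb consumed = (1/2) × 17.06 = 8.530 mol
Pb remaining = 14.80 − 8.530 = 6.270 mol

6.27 mol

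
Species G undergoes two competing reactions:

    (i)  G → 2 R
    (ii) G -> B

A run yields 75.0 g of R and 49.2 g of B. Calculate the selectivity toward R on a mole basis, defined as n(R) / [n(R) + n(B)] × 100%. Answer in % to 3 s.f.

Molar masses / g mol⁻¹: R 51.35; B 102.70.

n(R) = 75.0 / 51.35 = 1.461 mol
n(B) = 49.2 / 102.70 = 0.4791 mol
selectivity = 1.461/(1.461+0.4791) × 100 = 75.31 %

75.3 %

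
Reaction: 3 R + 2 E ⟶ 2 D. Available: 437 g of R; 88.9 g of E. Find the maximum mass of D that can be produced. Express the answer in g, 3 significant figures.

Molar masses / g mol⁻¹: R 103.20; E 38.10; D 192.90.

450 g

n(R) = 437.0 / 103.20 = 4.234 mol
n(E) = 88.90 / 38.10 = 2.333 mol
n/ν for R = 4.234/3 = 1.411
n/ν for E = 2.333/2 = 1.167
Smallest n/ν is E → limiting reagent.
n(D) = (2/2) × 2.333 = 2.333 mol
mass = 2.333 × 192.90 = 450.0 g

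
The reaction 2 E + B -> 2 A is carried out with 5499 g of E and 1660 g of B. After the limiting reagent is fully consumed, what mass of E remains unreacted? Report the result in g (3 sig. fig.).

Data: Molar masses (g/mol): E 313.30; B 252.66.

n(E) = 5499 / 313.30 = 17.55 mol
n(B) = 1660 / 252.66 = 6.570 mol
n/ν for E = 17.55/2 = 8.775
n/ν for B = 6.570/1 = 6.570
Smallest n/ν is B → limiting reagent.
E consumed = (2/1) × 6.570 = 13.14 mol
E remaining = 17.55 − 13.14 = 4.410 mol
mass = 4.410 × 313.30 = 1382 g

1380 g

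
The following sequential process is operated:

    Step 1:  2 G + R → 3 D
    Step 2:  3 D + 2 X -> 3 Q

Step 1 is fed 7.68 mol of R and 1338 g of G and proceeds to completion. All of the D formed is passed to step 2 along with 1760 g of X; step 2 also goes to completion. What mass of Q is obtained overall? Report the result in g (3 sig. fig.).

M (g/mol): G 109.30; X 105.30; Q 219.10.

Step 1:
n(R) = 7.680 mol
n(G) = 1338 / 109.30 = 12.24 mol
n/ν for R = 7.680/1 = 7.680
n/ν for G = 12.24/2 = 6.120
Smallest n/ν is G → limiting reagent.
n(D) produced = (3/2) × 12.24 = 18.36 mol
Step 2:
n(D) available = 18.36 mol
n(X) = 1760 / 105.30 = 16.71 mol
n/ν for D = 18.36/3 = 6.120
n/ν for X = 16.71/2 = 8.355
Smallest n/ν is D → limiting reagent.
n(Q) = (3/3) × 18.36 = 18.36 mol
mass = 18.36 × 219.10 = 4023 g

4020 g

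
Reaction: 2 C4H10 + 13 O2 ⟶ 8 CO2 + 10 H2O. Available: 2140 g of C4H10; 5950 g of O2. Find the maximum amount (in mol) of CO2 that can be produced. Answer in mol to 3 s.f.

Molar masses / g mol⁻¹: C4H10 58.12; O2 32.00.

114 mol

n(C4H10) = 2140 / 58.12 = 36.82 mol
n(O2) = 5950 / 32.00 = 185.9 mol
n/ν → C4H10: 18.41, O2: 14.30; O2 is limiting.
n(CO2) = (8/13) × 185.9 = 114.4 mol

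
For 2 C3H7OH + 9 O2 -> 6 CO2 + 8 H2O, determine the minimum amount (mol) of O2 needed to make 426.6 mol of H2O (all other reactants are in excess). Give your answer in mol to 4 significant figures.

479.9 mol

n(H2O) = 426.6 mol
n(O2) = (9/8) × 426.6 = 479.9 mol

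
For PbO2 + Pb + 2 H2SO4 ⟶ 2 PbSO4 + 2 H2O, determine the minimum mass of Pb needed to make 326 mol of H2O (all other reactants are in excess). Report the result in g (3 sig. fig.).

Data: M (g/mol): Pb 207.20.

33800 g

n(H2O) = 326.0 mol
n(Pb) = (1/2) × 326.0 = 163.0 mol
mass = 163.0 × 207.20 = 33770 g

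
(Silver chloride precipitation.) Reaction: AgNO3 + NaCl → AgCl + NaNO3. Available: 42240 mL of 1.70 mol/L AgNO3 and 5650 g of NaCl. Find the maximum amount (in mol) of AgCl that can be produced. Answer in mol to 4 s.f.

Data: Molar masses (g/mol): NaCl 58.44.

71.81 mol

n(AgNO3) = 1.70 × 42240/1000 = 71.81 mol
n(NaCl) = 5650 / 58.44 = 96.68 mol
n/ν for AgNO3 = 71.81/1 = 71.81
n/ν for NaCl = 96.68/1 = 96.68
Smallest n/ν is AgNO3 → limiting reagent.
n(AgCl) = (1/1) × 71.81 = 71.81 mol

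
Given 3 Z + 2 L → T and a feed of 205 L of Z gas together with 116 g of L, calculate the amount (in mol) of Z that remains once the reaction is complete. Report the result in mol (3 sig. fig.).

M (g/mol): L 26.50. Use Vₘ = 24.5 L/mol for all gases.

1.80 mol

n(Z) = 205.0 / 24.5 = 8.367 mol
n(L) = 116.0 / 26.50 = 4.377 mol
n/ν for Z = 8.367/3 = 2.789
n/ν for L = 4.377/2 = 2.189
Smallest n/ν is L → limiting reagent.
Z consumed = (3/2) × 4.377 = 6.566 mol
Z remaining = 8.367 − 6.566 = 1.801 mol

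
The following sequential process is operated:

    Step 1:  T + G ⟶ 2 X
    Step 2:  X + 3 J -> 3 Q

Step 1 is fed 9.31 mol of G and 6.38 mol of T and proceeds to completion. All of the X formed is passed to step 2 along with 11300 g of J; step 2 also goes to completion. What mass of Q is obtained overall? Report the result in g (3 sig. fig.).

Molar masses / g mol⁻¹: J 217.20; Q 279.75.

10700 g

Step 1:
n(G) = 9.310 mol
n(T) = 6.380 mol
n/ν for G = 9.310/1 = 9.310
n/ν for T = 6.380/1 = 6.380
Smallest n/ν is T → limiting reagent.
n(X) produced = (2/1) × 6.380 = 12.76 mol
Step 2:
n(X) available = 12.76 mol
n(J) = 11300 / 217.20 = 52.03 mol
n/ν for X = 12.76/1 = 12.76
n/ν for J = 52.03/3 = 17.34
Smallest n/ν is X → limiting reagent.
n(Q) = (3/1) × 12.76 = 38.28 mol
mass = 38.28 × 279.75 = 10710 g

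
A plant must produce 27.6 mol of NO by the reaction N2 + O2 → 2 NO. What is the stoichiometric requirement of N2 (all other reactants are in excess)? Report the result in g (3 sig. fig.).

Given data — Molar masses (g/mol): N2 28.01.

n(NO) = 27.60 mol
n(N2) = (1/2) × 27.60 = 13.80 mol
mass = 13.80 × 28.01 = 386.5 g

387 g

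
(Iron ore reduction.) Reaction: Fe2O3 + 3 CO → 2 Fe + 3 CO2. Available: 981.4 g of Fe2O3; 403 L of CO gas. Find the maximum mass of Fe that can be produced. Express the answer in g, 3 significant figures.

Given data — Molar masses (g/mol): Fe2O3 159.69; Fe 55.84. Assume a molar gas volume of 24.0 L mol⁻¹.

625 g

n(Fe2O3) = 981.4 / 159.69 = 6.146 mol
n(CO) = 403.0 / 24.0 = 16.79 mol
n/ν for Fe2O3 = 6.146/1 = 6.146
n/ν for CO = 16.79/3 = 5.597
Smallest n/ν is CO → limiting reagent.
n(Fe) = (2/3) × 16.79 = 11.19 mol
mass = 11.19 × 55.84 = 624.8 g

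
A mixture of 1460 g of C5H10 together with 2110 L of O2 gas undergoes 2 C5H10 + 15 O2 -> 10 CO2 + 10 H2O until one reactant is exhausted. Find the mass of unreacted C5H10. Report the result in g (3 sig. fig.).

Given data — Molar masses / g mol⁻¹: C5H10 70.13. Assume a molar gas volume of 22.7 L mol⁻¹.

591 g

n(C5H10) = 1460 / 70.13 = 20.82 mol
n(O2) = 2110 / 22.7 = 92.95 mol
n/ν → C5H10: 10.41, O2: 6.197; O2 is limiting.
C5H10 consumed = (2/15) × 92.95 = 12.39 mol
C5H10 remaining = 20.82 − 12.39 = 8.430 mol
mass = 8.430 × 70.13 = 591.2 g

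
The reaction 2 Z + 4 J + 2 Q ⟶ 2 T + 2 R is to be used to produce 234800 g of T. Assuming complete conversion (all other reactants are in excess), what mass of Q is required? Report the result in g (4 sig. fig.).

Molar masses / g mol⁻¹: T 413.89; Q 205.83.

n(T) = 234800 / 413.89 = 567.3 mol
n(Q) = (2/2) × 567.3 = 567.3 mol
mass = 567.3 × 205.83 = 116800 g

116800 g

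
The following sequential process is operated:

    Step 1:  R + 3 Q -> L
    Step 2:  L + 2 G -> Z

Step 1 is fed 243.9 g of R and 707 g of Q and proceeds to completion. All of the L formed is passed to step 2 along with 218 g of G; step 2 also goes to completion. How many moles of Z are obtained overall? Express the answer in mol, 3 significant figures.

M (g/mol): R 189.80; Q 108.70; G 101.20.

Step 1:
n(R) = 243.9 / 189.80 = 1.285 mol
n(Q) = 707.0 / 108.70 = 6.504 mol
n/ν → R: 1.285, Q: 2.168; R is limiting.
n(L) produced = (1/1) × 1.285 = 1.285 mol
Step 2:
n(L) available = 1.285 mol
n(G) = 218.0 / 101.20 = 2.154 mol
n/ν → L: 1.285, G: 1.077; G is limiting.
n(Z) = (1/2) × 2.154 = 1.077 mol

1.08 mol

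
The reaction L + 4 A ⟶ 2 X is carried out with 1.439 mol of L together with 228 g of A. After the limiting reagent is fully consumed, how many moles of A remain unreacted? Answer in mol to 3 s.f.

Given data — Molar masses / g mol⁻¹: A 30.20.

1.79 mol

n(L) = 1.439 mol
n(A) = 228.0 / 30.20 = 7.550 mol
n/ν → L: 1.439, A: 1.888; L is limiting.
A consumed = (4/1) × 1.439 = 5.756 mol
A remaining = 7.550 − 5.756 = 1.794 mol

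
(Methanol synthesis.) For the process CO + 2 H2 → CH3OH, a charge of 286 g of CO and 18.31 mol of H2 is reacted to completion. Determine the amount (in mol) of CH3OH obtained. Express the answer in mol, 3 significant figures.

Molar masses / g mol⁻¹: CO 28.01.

9.16 mol

n(CO) = 286.0 / 28.01 = 10.21 mol
n(H2) = 18.31 mol
n/ν for CO = 10.21/1 = 10.21
n/ν for H2 = 18.31/2 = 9.155
Smallest n/ν is H2 → limiting reagent.
n(CH3OH) = (1/2) × 18.31 = 9.155 mol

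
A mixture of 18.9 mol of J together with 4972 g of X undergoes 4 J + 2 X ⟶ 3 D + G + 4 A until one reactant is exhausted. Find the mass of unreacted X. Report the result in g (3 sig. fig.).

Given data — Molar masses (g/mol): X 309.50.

2050 g

n(J) = 18.90 mol
n(X) = 4972 / 309.50 = 16.06 mol
n/ν for J = 18.90/4 = 4.725
n/ν for X = 16.06/2 = 8.030
Smallest n/ν is J → limiting reagent.
X consumed = (2/4) × 18.90 = 9.450 mol
X remaining = 16.06 − 9.450 = 6.610 mol
mass = 6.610 × 309.50 = 2046 g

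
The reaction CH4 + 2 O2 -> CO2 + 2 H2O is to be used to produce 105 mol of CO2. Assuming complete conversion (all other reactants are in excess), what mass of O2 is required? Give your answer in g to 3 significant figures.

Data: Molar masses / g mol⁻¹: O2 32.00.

n(CO2) = 105.0 mol
n(O2) = (2/1) × 105.0 = 210.0 mol
mass = 210.0 × 32.00 = 6720 g

6720 g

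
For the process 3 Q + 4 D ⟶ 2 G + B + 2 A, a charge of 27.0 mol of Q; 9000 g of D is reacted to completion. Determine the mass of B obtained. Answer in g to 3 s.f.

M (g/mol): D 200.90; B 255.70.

2300 g

n(Q) = 27.00 mol
n(D) = 9000 / 200.90 = 44.80 mol
n/ν for Q = 27.00/3 = 9.000
n/ν for D = 44.80/4 = 11.20
Smallest n/ν is Q → limiting reagent.
n(B) = (1/3) × 27.00 = 9.000 mol
mass = 9.000 × 255.70 = 2301 g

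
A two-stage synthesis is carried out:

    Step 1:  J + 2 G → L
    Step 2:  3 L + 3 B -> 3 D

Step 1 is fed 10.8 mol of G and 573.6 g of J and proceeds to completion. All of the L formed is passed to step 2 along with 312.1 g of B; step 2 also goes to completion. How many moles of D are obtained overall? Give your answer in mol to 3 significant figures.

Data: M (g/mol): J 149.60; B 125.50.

Step 1:
n(G) = 10.80 mol
n(J) = 573.6 / 149.60 = 3.834 mol
n/ν → G: 5.400, J: 3.834; J is limiting.
n(L) produced = (1/1) × 3.834 = 3.834 mol
Step 2:
n(L) available = 3.834 mol
n(B) = 312.1 / 125.50 = 2.487 mol
n/ν → L: 1.278, B: 0.8290; B is limiting.
n(D) = (3/3) × 2.487 = 2.487 mol

2.49 mol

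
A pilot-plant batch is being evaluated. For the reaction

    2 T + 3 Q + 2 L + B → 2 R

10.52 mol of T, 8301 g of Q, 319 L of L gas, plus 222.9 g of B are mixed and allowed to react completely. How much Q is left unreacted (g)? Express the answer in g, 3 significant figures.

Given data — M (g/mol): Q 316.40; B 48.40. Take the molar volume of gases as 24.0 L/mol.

3930 g

n(T) = 10.52 mol
n(Q) = 8301 / 316.40 = 26.24 mol
n(L) = 319.0 / 24.0 = 13.29 mol
n(B) = 222.9 / 48.40 = 4.605 mol
n/ν for T = 10.52/2 = 5.260
n/ν for Q = 26.24/3 = 8.747
n/ν for L = 13.29/2 = 6.645
n/ν for B = 4.605/1 = 4.605
Smallest n/ν is B → limiting reagent.
Q consumed = (3/1) × 4.605 = 13.82 mol
Q remaining = 26.24 − 13.82 = 12.42 mol
mass = 12.42 × 316.40 = 3930 g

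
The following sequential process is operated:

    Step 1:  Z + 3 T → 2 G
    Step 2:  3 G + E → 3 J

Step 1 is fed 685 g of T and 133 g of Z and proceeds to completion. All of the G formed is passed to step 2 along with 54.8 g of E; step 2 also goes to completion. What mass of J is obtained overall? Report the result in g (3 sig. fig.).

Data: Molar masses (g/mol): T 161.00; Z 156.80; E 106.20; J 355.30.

550 g

Step 1:
n(T) = 685.0 / 161.00 = 4.255 mol
n(Z) = 133.0 / 156.80 = 0.8482 mol
n/ν for T = 4.255/3 = 1.418
n/ν for Z = 0.8482/1 = 0.8482
Smallest n/ν is Z → limiting reagent.
n(G) produced = (2/1) × 0.8482 = 1.696 mol
Step 2:
n(G) available = 1.696 mol
n(E) = 54.80 / 106.20 = 0.5160 mol
n/ν for G = 1.696/3 = 0.5653
n/ν for E = 0.5160/1 = 0.5160
Smallest n/ν is E → limiting reagent.
n(J) = (3/1) × 0.5160 = 1.548 mol
mass = 1.548 × 355.30 = 550.0 g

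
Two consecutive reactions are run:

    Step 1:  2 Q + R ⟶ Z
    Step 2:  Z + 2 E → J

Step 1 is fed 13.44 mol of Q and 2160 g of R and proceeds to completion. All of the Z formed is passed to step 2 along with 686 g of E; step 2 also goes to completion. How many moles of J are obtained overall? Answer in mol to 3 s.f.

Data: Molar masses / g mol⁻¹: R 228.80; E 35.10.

Step 1:
n(Q) = 13.44 mol
n(R) = 2160 / 228.80 = 9.441 mol
n/ν for Q = 13.44/2 = 6.720
n/ν for R = 9.441/1 = 9.441
Smallest n/ν is Q → limiting reagent.
n(Z) produced = (1/2) × 13.44 = 6.720 mol
Step 2:
n(Z) available = 6.720 mol
n(E) = 686.0 / 35.10 = 19.54 mol
n/ν for Z = 6.720/1 = 6.720
n/ν for E = 19.54/2 = 9.770
Smallest n/ν is Z → limiting reagent.
n(J) = (1/1) × 6.720 = 6.720 mol

6.72 mol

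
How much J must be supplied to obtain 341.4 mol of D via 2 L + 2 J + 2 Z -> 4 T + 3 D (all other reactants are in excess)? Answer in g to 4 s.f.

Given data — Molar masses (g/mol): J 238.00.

n(D) = 341.4 mol
n(J) = (2/3) × 341.4 = 227.6 mol
mass = 227.6 × 238.00 = 54170 g

54170 g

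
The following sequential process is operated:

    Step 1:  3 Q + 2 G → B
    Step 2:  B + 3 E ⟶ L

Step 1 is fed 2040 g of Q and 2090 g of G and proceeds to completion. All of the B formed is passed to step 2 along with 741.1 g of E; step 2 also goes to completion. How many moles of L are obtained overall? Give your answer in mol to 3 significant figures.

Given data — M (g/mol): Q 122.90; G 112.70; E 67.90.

Step 1:
n(Q) = 2040 / 122.90 = 16.60 mol
n(G) = 2090 / 112.70 = 18.54 mol
n/ν for Q = 16.60/3 = 5.533
n/ν for G = 18.54/2 = 9.270
Smallest n/ν is Q → limiting reagent.
n(B) produced = (1/3) × 16.60 = 5.533 mol
Step 2:
n(B) available = 5.533 mol
n(E) = 741.1 / 67.90 = 10.91 mol
n/ν for B = 5.533/1 = 5.533
n/ν for E = 10.91/3 = 3.637
Smallest n/ν is E → limiting reagent.
n(L) = (1/3) × 10.91 = 3.637 mol

3.64 mol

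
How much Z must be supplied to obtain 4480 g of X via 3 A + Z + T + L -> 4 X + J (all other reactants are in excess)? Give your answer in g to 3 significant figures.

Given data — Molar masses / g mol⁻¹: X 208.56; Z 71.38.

383 g

n(X) = 4480 / 208.56 = 21.48 mol
n(Z) = (1/4) × 21.48 = 5.370 mol
mass = 5.370 × 71.38 = 383.3 g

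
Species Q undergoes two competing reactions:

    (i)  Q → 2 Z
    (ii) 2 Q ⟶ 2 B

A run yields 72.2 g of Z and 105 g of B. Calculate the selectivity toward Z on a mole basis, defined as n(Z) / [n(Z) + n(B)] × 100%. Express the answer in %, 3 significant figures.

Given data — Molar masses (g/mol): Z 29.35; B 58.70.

n(Z) = 72.2 / 29.35 = 2.460 mol
n(B) = 105 / 58.70 = 1.789 mol
selectivity = 2.460/(2.460+1.789) × 100 = 57.90 %

57.9 %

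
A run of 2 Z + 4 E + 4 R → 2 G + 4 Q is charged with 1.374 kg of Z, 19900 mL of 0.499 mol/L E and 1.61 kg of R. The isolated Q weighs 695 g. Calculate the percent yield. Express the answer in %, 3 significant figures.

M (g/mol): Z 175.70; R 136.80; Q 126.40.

n(Z) = 1.374×1000 / 175.70 = 7.820 mol
n(E) = 0.499 × 19900/1000 = 9.930 mol
n(R) = 1.610×1000 / 136.80 = 11.77 mol
n/ν for Z = 7.820/2 = 3.910
n/ν for E = 9.930/4 = 2.483
n/ν for R = 11.77/4 = 2.943
Smallest n/ν is E → limiting reagent.
theoretical n(Q) = (4/4) × 9.930 = 9.930 mol → 1255 g
% yield = 695 / 1255 × 100 = 55.38 %

55.4 %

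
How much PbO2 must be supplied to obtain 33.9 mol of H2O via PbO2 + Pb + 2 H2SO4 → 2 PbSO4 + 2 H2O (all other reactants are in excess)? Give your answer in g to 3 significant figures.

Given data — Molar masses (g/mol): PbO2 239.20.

4050 g

n(H2O) = 33.90 mol
n(PbO2) = (1/2) × 33.90 = 16.95 mol
mass = 16.95 × 239.20 = 4054 g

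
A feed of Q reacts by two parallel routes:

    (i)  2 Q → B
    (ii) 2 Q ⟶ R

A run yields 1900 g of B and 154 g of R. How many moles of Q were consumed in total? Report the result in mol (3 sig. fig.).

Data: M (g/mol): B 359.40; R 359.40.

n(B) = 1900 / 359.40 = 5.287 mol
n(R) = 154 / 359.40 = 0.4285 mol
n(Q) via (i) = (2/1)×5.287 = 10.57 mol
n(Q) via (ii) = (2/1)×0.4285 = 0.8570 mol
total n(Q) = 10.57 + 0.8570 = 11.43 mol

11.4 mol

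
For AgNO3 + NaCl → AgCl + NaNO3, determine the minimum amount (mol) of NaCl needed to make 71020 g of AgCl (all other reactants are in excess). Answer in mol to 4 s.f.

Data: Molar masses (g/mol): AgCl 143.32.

495.5 mol

n(AgCl) = 71020 / 143.32 = 495.5 mol
n(NaCl) = (1/1) × 495.5 = 495.5 mol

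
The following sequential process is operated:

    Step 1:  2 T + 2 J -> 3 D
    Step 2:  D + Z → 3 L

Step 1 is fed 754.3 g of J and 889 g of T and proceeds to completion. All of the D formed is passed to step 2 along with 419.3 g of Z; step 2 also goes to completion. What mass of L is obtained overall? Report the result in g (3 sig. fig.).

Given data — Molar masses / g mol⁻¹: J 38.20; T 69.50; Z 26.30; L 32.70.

1560 g

Step 1:
n(J) = 754.3 / 38.20 = 19.75 mol
n(T) = 889.0 / 69.50 = 12.79 mol
n/ν for J = 19.75/2 = 9.875
n/ν for T = 12.79/2 = 6.395
Smallest n/ν is T → limiting reagent.
n(D) produced = (3/2) × 12.79 = 19.19 mol
Step 2:
n(D) available = 19.19 mol
n(Z) = 419.3 / 26.30 = 15.94 mol
n/ν for D = 19.19/1 = 19.19
n/ν for Z = 15.94/1 = 15.94
Smallest n/ν is Z → limiting reagent.
n(L) = (3/1) × 15.94 = 47.82 mol
mass = 47.82 × 32.70 = 1564 g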